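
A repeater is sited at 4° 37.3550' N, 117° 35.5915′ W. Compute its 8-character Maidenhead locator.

Offset from 180°W / 90°S: lon 62.40681°, lat 94.62258°.
Field (20°×10°, letters A–R): lon ⌊62.40681/20⌋ = 3 → D; lat ⌊94.62258/10⌋ = 9 → J.
Square (2°×1°, digits 0–9): lon ⌊2.40681/2⌋ = 1; lat ⌊4.62258/1⌋ = 4.
Subsquare (5′×2.5′, letters a–x): lon ⌊0.40681/0.0833333⌋ = 4 → e; lat ⌊0.62258/0.0416667⌋ = 14 → o.
Extended square (30″×15″, digits 0–9): lon ⌊0.07347/0.00833333⌋ = 8; lat ⌊0.03925/0.00416667⌋ = 9.

DJ14eo89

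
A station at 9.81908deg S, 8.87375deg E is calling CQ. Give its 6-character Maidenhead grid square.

Offset from 180°W / 90°S: lon 188.8738°, lat 80.1809°.
Field: 188.8738/20 → 9 → J, 80.1809/10 → 8 → I; chars JI.
Square: 8.8738/2 → 4, 0.1809/1 → 0; chars 40.
Subsquare: 0.8738/0.0833333 → 10 → k, 0.1809/0.0416667 → 4 → e; chars ke.

JI40ke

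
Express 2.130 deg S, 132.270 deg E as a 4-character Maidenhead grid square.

PI67

Offset from 180°W / 90°S: lon 312.27°, lat 87.87°.
Field: 312.27/20 → 15 → P, 87.87/10 → 8 → I; chars PI.
Square: 12.27/2 → 6, 7.87/1 → 7; chars 67.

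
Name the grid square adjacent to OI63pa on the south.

OI62px

Latitude subsquare a = 0; −1 → -1, wraps to 23 = x, carry into square.
Latitude square 3; −1 → 2.
The longitude characters are unchanged.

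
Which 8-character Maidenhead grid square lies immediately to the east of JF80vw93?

JF80ww03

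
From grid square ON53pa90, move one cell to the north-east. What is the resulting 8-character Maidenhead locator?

Longitude extended square 9; +1 → 10, wraps to 0, carry into subsquare.
Longitude subsquare p = 15; +1 → 16 = q.
Latitude extended square 0; +1 → 1.

ON53qa01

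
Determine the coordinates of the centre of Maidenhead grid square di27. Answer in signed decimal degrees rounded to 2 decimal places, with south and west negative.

-2.50, -115.00

Field D=3, I=8: +3·20° lon, +8·10° lat → SW at lon -120°, lat -10°.
Square 2, 7: +2·2° lon, +7·1° lat → SW at lon -116°, lat -3°.
Cell spans 2° lon × 1° lat. Centre is SW corner plus half of each.
latitude -2.50, longitude -115.00.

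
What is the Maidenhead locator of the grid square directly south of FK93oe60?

FK93od69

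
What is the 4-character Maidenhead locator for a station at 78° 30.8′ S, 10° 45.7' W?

IB41

Add 180° to longitude and 90° to latitude: 169.24, 11.49.
Field: lon ⌊169.24/20⌋ = 8 → I; lat ⌊11.49/10⌋ = 1 → B.
Square: lon ⌊9.24/2⌋ = 4; lat ⌊1.49/1⌋ = 1.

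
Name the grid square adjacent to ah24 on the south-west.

AH13

Longitude square 2; −1 → 1.
Latitude square 4; −1 → 3.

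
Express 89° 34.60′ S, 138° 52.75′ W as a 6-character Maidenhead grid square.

Add 180° to longitude and 90° to latitude: 41.1208, 0.4233.
Field (20°×10°, letters A–R): 41.1208/20 → 2 → C, 0.4233/10 → 0 → A; chars CA.
Square (2°×1°, digits 0–9): 1.1208/2 → 0, 0.4233/1 → 0; chars 00.
Subsquare (5′×2.5′, letters a–x): 1.1208/0.0833333 → 13 → n, 0.4233/0.0416667 → 10 → k; chars nk.

CA00nk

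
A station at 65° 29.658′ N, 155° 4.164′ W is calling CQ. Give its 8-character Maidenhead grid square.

Offset from 180°W / 90°S: lon 24.93060°, lat 155.49430°.
Field: lon ⌊24.93060/20⌋ = 1 → B; lat ⌊155.49430/10⌋ = 15 → P.
Square: lon ⌊4.93060/2⌋ = 2; lat ⌊5.49430/1⌋ = 5.
Subsquare: lon ⌊0.93060/0.0833333⌋ = 11 → l; lat ⌊0.49430/0.0416667⌋ = 11 → l.
Extended square: lon ⌊0.01393/0.00833333⌋ = 1; lat ⌊0.03597/0.00416667⌋ = 8.

BP25ll18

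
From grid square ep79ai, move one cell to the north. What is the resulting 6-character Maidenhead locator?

Latitude subsquare i = 8; +1 → 9 = j.
The longitude characters are unchanged.

EP79aj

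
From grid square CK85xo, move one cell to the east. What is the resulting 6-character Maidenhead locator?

CK95ao

Longitude subsquare x = 23; +1 → 24, wraps to 0 = a, carry into square.
Longitude square 8; +1 → 9.
The latitude characters are unchanged.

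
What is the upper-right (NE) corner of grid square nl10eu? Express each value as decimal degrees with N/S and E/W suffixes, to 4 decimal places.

Field N=13, L=11: +13·20° lon, +11·10° lat → SW at lon 80°, lat 20°.
Square 1, 0: +1·2° lon, +0·1° lat → SW at lon 82°, lat 20°.
Subsquare e=4, u=20: +4·0.0833333° lon, +20·0.0416667° lat → SW at lon 82.3333°, lat 20.8333°.
Cell spans 0.0833333° lon × 0.0416667° lat. NE corner is SW corner plus one full cell.
latitude 20.8750° N, longitude 82.4167° E.

20.8750° N, 82.4167° E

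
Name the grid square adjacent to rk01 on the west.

Longitude square 0; −1 → -1, wraps to 9, carry into field.
Longitude field R = 17; −1 → 16 = Q.
The latitude characters are unchanged.

QK91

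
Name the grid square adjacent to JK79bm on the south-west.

Longitude subsquare b = 1; −1 → 0 = a.
Latitude subsquare m = 12; −1 → 11 = l.

JK79al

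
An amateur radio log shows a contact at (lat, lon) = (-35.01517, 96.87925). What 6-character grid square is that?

NF84kx

Add 180° to longitude and 90° to latitude: 276.8793, 54.9848.
Field (20°×10°, letters A–R): lon ⌊276.8793/20⌋ = 13 → N; lat ⌊54.9848/10⌋ = 5 → F.
Square (2°×1°, digits 0–9): lon ⌊16.8793/2⌋ = 8; lat ⌊4.9848/1⌋ = 4.
Subsquare (5′×2.5′, letters a–x): lon ⌊0.8793/0.0833333⌋ = 10 → k; lat ⌊0.9848/0.0416667⌋ = 23 → x.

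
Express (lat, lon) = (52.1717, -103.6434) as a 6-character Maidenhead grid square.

Add 180° to longitude and 90° to latitude: 76.3566, 142.1717.
Field: lon ⌊76.3566/20⌋ = 3 → D; lat ⌊142.1717/10⌋ = 14 → O.
Square: lon ⌊16.3566/2⌋ = 8; lat ⌊2.1717/1⌋ = 2.
Subsquare: lon ⌊0.3566/0.0833333⌋ = 4 → e; lat ⌊0.1717/0.0416667⌋ = 4 → e.

DO82ee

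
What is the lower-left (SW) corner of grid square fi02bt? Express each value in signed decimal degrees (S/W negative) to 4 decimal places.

-7.2083, -79.9167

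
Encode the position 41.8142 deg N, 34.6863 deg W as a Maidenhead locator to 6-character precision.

HN21pt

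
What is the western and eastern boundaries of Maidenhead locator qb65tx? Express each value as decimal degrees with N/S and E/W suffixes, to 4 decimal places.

Field Q=16, B=1: +16·20° lon, +1·10° lat → SW at lon 140°, lat -80°.
Square 6, 5: +6·2° lon, +5·1° lat → SW at lon 152°, lat -75°.
Subsquare t=19, x=23: +19·0.0833333° lon, +23·0.0416667° lat → SW at lon 153.583°, lat -74.0417°.
Cell spans 0.0833333° lon × 0.0416667° lat.
west 153.5833° E, east 153.6667° E.

153.5833° E, 153.6667° E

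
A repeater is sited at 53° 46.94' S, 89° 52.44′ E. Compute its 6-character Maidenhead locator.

ND46wf

Offset from 180°W / 90°S: lon 269.8740°, lat 36.2177°.
Field: 269.8740/20 → 13 → N, 36.2177/10 → 3 → D; chars ND.
Square: 9.8740/2 → 4, 6.2177/1 → 6; chars 46.
Subsquare: 1.8740/0.0833333 → 22 → w, 0.2177/0.0416667 → 5 → f; chars wf.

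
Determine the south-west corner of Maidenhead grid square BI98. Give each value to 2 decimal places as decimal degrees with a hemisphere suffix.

2.00° S, 142.00° W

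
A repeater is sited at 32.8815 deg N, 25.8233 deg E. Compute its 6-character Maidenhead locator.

KM22vv

Shift to the Maidenhead origin (180°W, 90°S): lon 205.8233, lat 122.8815.
Field (20°×10°, letters A–R): lon ⌊205.8233/20⌋ = 10 → K; lat ⌊122.8815/10⌋ = 12 → M.
Square (2°×1°, digits 0–9): lon ⌊5.8233/2⌋ = 2; lat ⌊2.8815/1⌋ = 2.
Subsquare (5′×2.5′, letters a–x): lon ⌊1.8233/0.0833333⌋ = 21 → v; lat ⌊0.8815/0.0416667⌋ = 21 → v.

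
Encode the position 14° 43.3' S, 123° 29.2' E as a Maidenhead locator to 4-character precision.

PH15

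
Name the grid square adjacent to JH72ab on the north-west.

Longitude subsquare a = 0; −1 → -1, wraps to 23 = x, carry into square.
Longitude square 7; −1 → 6.
Latitude subsquare b = 1; +1 → 2 = c.

JH62xc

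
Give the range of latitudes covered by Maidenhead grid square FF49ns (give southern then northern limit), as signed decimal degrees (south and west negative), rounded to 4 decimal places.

Field F=5, F=5: +5·20° lon, +5·10° lat → SW at lon -80°, lat -40°.
Square 4, 9: +4·2° lon, +9·1° lat → SW at lon -72°, lat -31°.
Subsquare n=13, s=18: +13·0.0833333° lon, +18·0.0416667° lat → SW at lon -70.9167°, lat -30.25°.
Cell spans 0.0833333° lon × 0.0416667° lat.
south -30.2500, north -30.2083.

-30.2500, -30.2083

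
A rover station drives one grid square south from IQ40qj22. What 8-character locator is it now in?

Latitude extended square 2; −1 → 1.
The longitude characters are unchanged.

IQ40qj21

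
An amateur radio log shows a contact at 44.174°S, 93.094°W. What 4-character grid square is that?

Shift to the Maidenhead origin (180°W, 90°S): lon 86.91, lat 45.83.
Field: lon ⌊86.91/20⌋ = 4 → E; lat ⌊45.83/10⌋ = 4 → E.
Square: lon ⌊6.91/2⌋ = 3; lat ⌊5.83/1⌋ = 5.

EE35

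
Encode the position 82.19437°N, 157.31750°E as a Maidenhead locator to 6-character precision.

QR82pe

Offset from 180°W / 90°S: lon 337.3175°, lat 172.1944°.
Field: lon ⌊337.3175/20⌋ = 16 → Q; lat ⌊172.1944/10⌋ = 17 → R.
Square: lon ⌊17.3175/2⌋ = 8; lat ⌊2.1944/1⌋ = 2.
Subsquare: lon ⌊1.3175/0.0833333⌋ = 15 → p; lat ⌊0.1944/0.0416667⌋ = 4 → e.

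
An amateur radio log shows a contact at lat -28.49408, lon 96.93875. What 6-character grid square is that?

NG81lm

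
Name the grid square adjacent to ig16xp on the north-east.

IG26aq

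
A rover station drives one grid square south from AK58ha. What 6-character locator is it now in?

AK57hx

Latitude subsquare a = 0; −1 → -1, wraps to 23 = x, carry into square.
Latitude square 8; −1 → 7.
The longitude characters are unchanged.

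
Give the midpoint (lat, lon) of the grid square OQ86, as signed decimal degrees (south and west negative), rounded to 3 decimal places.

Field O=14, Q=16: +14·20° lon, +16·10° lat → SW at lon 100°, lat 70°.
Square 8, 6: +8·2° lon, +6·1° lat → SW at lon 116°, lat 76°.
Cell spans 2° lon × 1° lat. Centre is SW corner plus half of each.
latitude 76.500, longitude 117.000.

76.500, 117.000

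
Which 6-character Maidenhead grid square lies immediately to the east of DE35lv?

DE35mv

Longitude subsquare l = 11; +1 → 12 = m.
The latitude characters are unchanged.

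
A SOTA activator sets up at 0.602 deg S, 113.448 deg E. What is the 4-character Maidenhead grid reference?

OI69

Shift to the Maidenhead origin (180°W, 90°S): lon 293.45, lat 89.40.
Field: 293.45/20 → 14 → O, 89.40/10 → 8 → I; chars OI.
Square: 13.45/2 → 6, 9.40/1 → 9; chars 69.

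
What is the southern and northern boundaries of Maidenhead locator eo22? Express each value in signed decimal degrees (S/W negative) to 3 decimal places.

Field E=4, O=14: +4·20° lon, +14·10° lat → SW at lon -100°, lat 50°.
Square 2, 2: +2·2° lon, +2·1° lat → SW at lon -96°, lat 52°.
Cell spans 2° lon × 1° lat.
south 52.000, north 53.000.

52.000, 53.000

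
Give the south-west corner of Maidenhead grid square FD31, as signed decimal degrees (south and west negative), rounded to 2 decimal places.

-59.00, -74.00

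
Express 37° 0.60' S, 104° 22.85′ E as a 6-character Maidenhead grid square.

OF22ex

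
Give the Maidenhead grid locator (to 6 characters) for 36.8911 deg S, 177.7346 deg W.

AF13dc

Add 180° to longitude and 90° to latitude: 2.2654, 53.1089.
Field: lon ⌊2.2654/20⌋ = 0 → A; lat ⌊53.1089/10⌋ = 5 → F.
Square: lon ⌊2.2654/2⌋ = 1; lat ⌊3.1089/1⌋ = 3.
Subsquare: lon ⌊0.2654/0.0833333⌋ = 3 → d; lat ⌊0.1089/0.0416667⌋ = 2 → c.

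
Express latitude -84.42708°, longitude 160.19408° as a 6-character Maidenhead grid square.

RA05cn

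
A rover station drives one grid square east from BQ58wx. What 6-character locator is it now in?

Longitude subsquare w = 22; +1 → 23 = x.
The latitude characters are unchanged.

BQ58xx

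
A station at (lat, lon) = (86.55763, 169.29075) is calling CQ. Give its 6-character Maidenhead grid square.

Offset from 180°W / 90°S: lon 349.2908°, lat 176.5576°.
Field: 349.2908/20 → 17 → R, 176.5576/10 → 17 → R; chars RR.
Square: 9.2908/2 → 4, 6.5576/1 → 6; chars 46.
Subsquare: 1.2908/0.0833333 → 15 → p, 0.5576/0.0416667 → 13 → n; chars pn.

RR46pn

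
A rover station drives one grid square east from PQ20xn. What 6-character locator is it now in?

Longitude subsquare x = 23; +1 → 24, wraps to 0 = a, carry into square.
Longitude square 2; +1 → 3.
The latitude characters are unchanged.

PQ30an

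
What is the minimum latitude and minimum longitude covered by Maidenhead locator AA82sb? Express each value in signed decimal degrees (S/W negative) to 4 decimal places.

-87.9583, -162.5000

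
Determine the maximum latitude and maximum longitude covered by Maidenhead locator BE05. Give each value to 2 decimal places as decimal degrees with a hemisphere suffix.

Field B=1, E=4: +1·20° lon, +4·10° lat → SW at lon -160°, lat -50°.
Square 0, 5: +0·2° lon, +5·1° lat → SW at lon -160°, lat -45°.
Cell spans 2° lon × 1° lat. NE corner is SW corner plus one full cell.
latitude 44.00° S, longitude 158.00° W.

44.00° S, 158.00° W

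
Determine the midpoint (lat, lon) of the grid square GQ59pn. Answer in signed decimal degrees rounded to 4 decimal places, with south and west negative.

79.5625, -48.7083

Field G=6, Q=16: +6·20° lon, +16·10° lat → SW at lon -60°, lat 70°.
Square 5, 9: +5·2° lon, +9·1° lat → SW at lon -50°, lat 79°.
Subsquare p=15, n=13: +15·0.0833333° lon, +13·0.0416667° lat → SW at lon -48.75°, lat 79.5417°.
Cell spans 0.0833333° lon × 0.0416667° lat. Centre is SW corner plus half of each.
latitude 79.5625, longitude -48.7083.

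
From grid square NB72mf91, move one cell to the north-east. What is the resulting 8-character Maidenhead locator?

Longitude extended square 9; +1 → 10, wraps to 0, carry into subsquare.
Longitude subsquare m = 12; +1 → 13 = n.
Latitude extended square 1; +1 → 2.

NB72nf02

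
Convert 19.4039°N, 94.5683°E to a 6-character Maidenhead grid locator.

Shift to the Maidenhead origin (180°W, 90°S): lon 274.5683, lat 109.4039.
Field: lon ⌊274.5683/20⌋ = 13 → N; lat ⌊109.4039/10⌋ = 10 → K.
Square: lon ⌊14.5683/2⌋ = 7; lat ⌊9.4039/1⌋ = 9.
Subsquare: lon ⌊0.5683/0.0833333⌋ = 6 → g; lat ⌊0.4039/0.0416667⌋ = 9 → j.

NK79gj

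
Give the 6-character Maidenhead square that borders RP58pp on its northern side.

Latitude subsquare p = 15; +1 → 16 = q.
The longitude characters are unchanged.

RP58pq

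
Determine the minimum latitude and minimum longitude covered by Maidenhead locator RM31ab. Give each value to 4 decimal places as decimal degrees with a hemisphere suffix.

31.0417° N, 166.0000° E

Field R=17, M=12: +17·20° lon, +12·10° lat → SW at lon 160°, lat 30°.
Square 3, 1: +3·2° lon, +1·1° lat → SW at lon 166°, lat 31°.
Subsquare a=0, b=1: +0·0.0833333° lon, +1·0.0416667° lat → SW at lon 166°, lat 31.0417°.
latitude 31.0417° N, longitude 166.0000° E.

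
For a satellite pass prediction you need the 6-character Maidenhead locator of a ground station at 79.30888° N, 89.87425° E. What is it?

NQ49wh

Shift to the Maidenhead origin (180°W, 90°S): lon 269.8743, lat 169.3089.
Field: lon ⌊269.8743/20⌋ = 13 → N; lat ⌊169.3089/10⌋ = 16 → Q.
Square: lon ⌊9.8743/2⌋ = 4; lat ⌊9.3089/1⌋ = 9.
Subsquare: lon ⌊1.8743/0.0833333⌋ = 22 → w; lat ⌊0.3089/0.0416667⌋ = 7 → h.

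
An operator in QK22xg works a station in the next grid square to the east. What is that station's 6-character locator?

Longitude subsquare x = 23; +1 → 24, wraps to 0 = a, carry into square.
Longitude square 2; +1 → 3.
The latitude characters are unchanged.

QK32ag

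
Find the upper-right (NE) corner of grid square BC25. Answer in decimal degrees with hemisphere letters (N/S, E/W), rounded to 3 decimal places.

Field B=1, C=2: +1·20° lon, +2·10° lat → SW at lon -160°, lat -70°.
Square 2, 5: +2·2° lon, +5·1° lat → SW at lon -156°, lat -65°.
Cell spans 2° lon × 1° lat. NE corner is SW corner plus one full cell.
latitude 64.000° S, longitude 154.000° W.

64.000° S, 154.000° W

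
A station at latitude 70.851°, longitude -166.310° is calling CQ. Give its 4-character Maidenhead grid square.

AQ60

Add 180° to longitude and 90° to latitude: 13.69, 160.85.
Field: lon ⌊13.69/20⌋ = 0 → A; lat ⌊160.85/10⌋ = 16 → Q.
Square: lon ⌊13.69/2⌋ = 6; lat ⌊0.85/1⌋ = 0.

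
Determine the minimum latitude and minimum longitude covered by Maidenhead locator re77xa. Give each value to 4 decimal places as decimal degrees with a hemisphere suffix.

43.0000° S, 175.9167° E

Field R=17, E=4: +17·20° lon, +4·10° lat → SW at lon 160°, lat -50°.
Square 7, 7: +7·2° lon, +7·1° lat → SW at lon 174°, lat -43°.
Subsquare x=23, a=0: +23·0.0833333° lon, +0·0.0416667° lat → SW at lon 175.917°, lat -43°.
latitude 43.0000° S, longitude 175.9167° E.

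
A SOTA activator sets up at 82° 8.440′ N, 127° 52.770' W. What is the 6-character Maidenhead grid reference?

CR62bd

Shift to the Maidenhead origin (180°W, 90°S): lon 52.1205, lat 172.1407.
Field: 52.1205/20 → 2 → C, 172.1407/10 → 17 → R; chars CR.
Square: 12.1205/2 → 6, 2.1407/1 → 2; chars 62.
Subsquare: 0.1205/0.0833333 → 1 → b, 0.1407/0.0416667 → 3 → d; chars bd.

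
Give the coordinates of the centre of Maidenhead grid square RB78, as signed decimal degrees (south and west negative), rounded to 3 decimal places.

-71.500, 175.000

Field R=17, B=1: +17·20° lon, +1·10° lat → SW at lon 160°, lat -80°.
Square 7, 8: +7·2° lon, +8·1° lat → SW at lon 174°, lat -72°.
Cell spans 2° lon × 1° lat. Centre is SW corner plus half of each.
latitude -71.500, longitude 175.000.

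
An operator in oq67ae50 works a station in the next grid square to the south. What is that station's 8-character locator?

OQ67ad59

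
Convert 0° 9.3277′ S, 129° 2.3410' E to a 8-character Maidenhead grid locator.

PI49mu42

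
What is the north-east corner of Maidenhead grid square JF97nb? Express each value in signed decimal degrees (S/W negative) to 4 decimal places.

Field J=9, F=5: +9·20° lon, +5·10° lat → SW at lon 0°, lat -40°.
Square 9, 7: +9·2° lon, +7·1° lat → SW at lon 18°, lat -33°.
Subsquare n=13, b=1: +13·0.0833333° lon, +1·0.0416667° lat → SW at lon 19.0833°, lat -32.9583°.
Cell spans 0.0833333° lon × 0.0416667° lat. NE corner is SW corner plus one full cell.
latitude -32.9167, longitude 19.1667.

-32.9167, 19.1667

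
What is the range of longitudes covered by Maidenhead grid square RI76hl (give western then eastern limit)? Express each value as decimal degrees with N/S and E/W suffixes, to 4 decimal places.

174.5833° E, 174.6667° E

Field R=17, I=8: +17·20° lon, +8·10° lat → SW at lon 160°, lat -10°.
Square 7, 6: +7·2° lon, +6·1° lat → SW at lon 174°, lat -4°.
Subsquare h=7, l=11: +7·0.0833333° lon, +11·0.0416667° lat → SW at lon 174.583°, lat -3.54167°.
Cell spans 0.0833333° lon × 0.0416667° lat.
west 174.5833° E, east 174.6667° E.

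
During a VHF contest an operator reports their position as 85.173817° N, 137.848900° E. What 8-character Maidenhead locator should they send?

PR85we11

Add 180° to longitude and 90° to latitude: 317.84890, 175.17382.
Field: 317.84890/20 → 15 → P, 175.17382/10 → 17 → R; chars PR.
Square: 17.84890/2 → 8, 5.17382/1 → 5; chars 85.
Subsquare: 1.84890/0.0833333 → 22 → w, 0.17382/0.0416667 → 4 → e; chars we.
Extended square: 0.01557/0.00833333 → 1, 0.00715/0.00416667 → 1; chars 11.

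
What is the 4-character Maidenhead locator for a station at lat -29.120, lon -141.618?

BG90

Add 180° to longitude and 90° to latitude: 38.38, 60.88.
Field (20°×10°, letters A–R): lon ⌊38.38/20⌋ = 1 → B; lat ⌊60.88/10⌋ = 6 → G.
Square (2°×1°, digits 0–9): lon ⌊18.38/2⌋ = 9; lat ⌊0.88/1⌋ = 0.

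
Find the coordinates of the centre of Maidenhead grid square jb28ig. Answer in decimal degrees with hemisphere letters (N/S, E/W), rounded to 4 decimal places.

71.7292° S, 4.7083° E

Field J=9, B=1: +9·20° lon, +1·10° lat → SW at lon 0°, lat -80°.
Square 2, 8: +2·2° lon, +8·1° lat → SW at lon 4°, lat -72°.
Subsquare i=8, g=6: +8·0.0833333° lon, +6·0.0416667° lat → SW at lon 4.66667°, lat -71.75°.
Cell spans 0.0833333° lon × 0.0416667° lat. Centre is SW corner plus half of each.
latitude 71.7292° S, longitude 4.7083° E.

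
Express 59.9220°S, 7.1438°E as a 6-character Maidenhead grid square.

JD30nb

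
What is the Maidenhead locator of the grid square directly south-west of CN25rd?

Longitude subsquare r = 17; −1 → 16 = q.
Latitude subsquare d = 3; −1 → 2 = c.

CN25qc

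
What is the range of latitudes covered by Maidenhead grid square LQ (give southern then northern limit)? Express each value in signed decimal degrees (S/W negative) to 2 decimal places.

70.00, 80.00

Field L=11, Q=16: +11·20° lon, +16·10° lat → SW at lon 40°, lat 70°.
Cell spans 20° lon × 10° lat.
south 70.00, north 80.00.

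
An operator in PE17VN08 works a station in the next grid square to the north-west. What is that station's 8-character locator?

PE17un99

Longitude extended square 0; −1 → -1, wraps to 9, carry into subsquare.
Longitude subsquare v = 21; −1 → 20 = u.
Latitude extended square 8; +1 → 9.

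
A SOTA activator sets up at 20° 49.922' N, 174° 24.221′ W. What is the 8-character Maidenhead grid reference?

AL20tt19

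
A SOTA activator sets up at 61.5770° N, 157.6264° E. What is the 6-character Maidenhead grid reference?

Add 180° to longitude and 90° to latitude: 337.6264, 151.5770.
Field: lon ⌊337.6264/20⌋ = 16 → Q; lat ⌊151.5770/10⌋ = 15 → P.
Square: lon ⌊17.6264/2⌋ = 8; lat ⌊1.5770/1⌋ = 1.
Subsquare: lon ⌊1.6264/0.0833333⌋ = 19 → t; lat ⌊0.5770/0.0416667⌋ = 13 → n.

QP81tn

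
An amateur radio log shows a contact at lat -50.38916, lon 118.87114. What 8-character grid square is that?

OD99ko46

Add 180° to longitude and 90° to latitude: 298.87114, 39.61084.
Field: 298.87114/20 → 14 → O, 39.61084/10 → 3 → D; chars OD.
Square: 18.87114/2 → 9, 9.61084/1 → 9; chars 99.
Subsquare: 0.87114/0.0833333 → 10 → k, 0.61084/0.0416667 → 14 → o; chars ko.
Extended square: 0.03781/0.00833333 → 4, 0.02751/0.00416667 → 6; chars 46.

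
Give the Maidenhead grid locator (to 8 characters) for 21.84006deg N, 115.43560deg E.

OL71ru21

Shift to the Maidenhead origin (180°W, 90°S): lon 295.43560, lat 111.84006.
Field: lon ⌊295.43560/20⌋ = 14 → O; lat ⌊111.84006/10⌋ = 11 → L.
Square: lon ⌊15.43560/2⌋ = 7; lat ⌊1.84006/1⌋ = 1.
Subsquare: lon ⌊1.43560/0.0833333⌋ = 17 → r; lat ⌊0.84006/0.0416667⌋ = 20 → u.
Extended square: lon ⌊0.01893/0.00833333⌋ = 2; lat ⌊0.00673/0.00416667⌋ = 1.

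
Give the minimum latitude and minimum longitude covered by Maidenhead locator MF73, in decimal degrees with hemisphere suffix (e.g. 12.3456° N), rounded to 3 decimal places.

37.000° S, 74.000° E

Field M=12, F=5: +12·20° lon, +5·10° lat → SW at lon 60°, lat -40°.
Square 7, 3: +7·2° lon, +3·1° lat → SW at lon 74°, lat -37°.
latitude 37.000° S, longitude 74.000° E.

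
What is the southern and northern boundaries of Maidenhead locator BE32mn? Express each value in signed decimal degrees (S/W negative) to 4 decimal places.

Field B=1, E=4: +1·20° lon, +4·10° lat → SW at lon -160°, lat -50°.
Square 3, 2: +3·2° lon, +2·1° lat → SW at lon -154°, lat -48°.
Subsquare m=12, n=13: +12·0.0833333° lon, +13·0.0416667° lat → SW at lon -153°, lat -47.4583°.
Cell spans 0.0833333° lon × 0.0416667° lat.
south -47.4583, north -47.4167.

-47.4583, -47.4167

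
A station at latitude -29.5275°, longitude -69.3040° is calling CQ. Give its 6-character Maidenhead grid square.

FG50il

Shift to the Maidenhead origin (180°W, 90°S): lon 110.6960, lat 60.4725.
Field (20°×10°, letters A–R): lon ⌊110.6960/20⌋ = 5 → F; lat ⌊60.4725/10⌋ = 6 → G.
Square (2°×1°, digits 0–9): lon ⌊10.6960/2⌋ = 5; lat ⌊0.4725/1⌋ = 0.
Subsquare (5′×2.5′, letters a–x): lon ⌊0.6960/0.0833333⌋ = 8 → i; lat ⌊0.4725/0.0416667⌋ = 11 → l.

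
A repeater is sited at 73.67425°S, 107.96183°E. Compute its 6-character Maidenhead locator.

OB36xh

Shift to the Maidenhead origin (180°W, 90°S): lon 287.9618, lat 16.3257.
Field: lon ⌊287.9618/20⌋ = 14 → O; lat ⌊16.3257/10⌋ = 1 → B.
Square: lon ⌊7.9618/2⌋ = 3; lat ⌊6.3257/1⌋ = 6.
Subsquare: lon ⌊1.9618/0.0833333⌋ = 23 → x; lat ⌊0.3257/0.0416667⌋ = 7 → h.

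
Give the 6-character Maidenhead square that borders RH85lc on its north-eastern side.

Longitude subsquare l = 11; +1 → 12 = m.
Latitude subsquare c = 2; +1 → 3 = d.

RH85md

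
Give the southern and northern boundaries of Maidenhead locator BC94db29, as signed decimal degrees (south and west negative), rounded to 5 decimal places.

-65.92083, -65.91667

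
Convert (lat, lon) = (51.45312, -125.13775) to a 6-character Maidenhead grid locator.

CO71kk

Add 180° to longitude and 90° to latitude: 54.8623, 141.4531.
Field: lon ⌊54.8623/20⌋ = 2 → C; lat ⌊141.4531/10⌋ = 14 → O.
Square: lon ⌊14.8623/2⌋ = 7; lat ⌊1.4531/1⌋ = 1.
Subsquare: lon ⌊0.8623/0.0833333⌋ = 10 → k; lat ⌊0.4531/0.0416667⌋ = 10 → k.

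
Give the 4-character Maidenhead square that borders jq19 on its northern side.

Latitude square 9; +1 → 10, wraps to 0, carry into field.
Latitude field Q = 16; +1 → 17 = R.
The longitude characters are unchanged.

JR10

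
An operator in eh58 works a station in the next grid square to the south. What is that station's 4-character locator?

EH57

Latitude square 8; −1 → 7.
The longitude characters are unchanged.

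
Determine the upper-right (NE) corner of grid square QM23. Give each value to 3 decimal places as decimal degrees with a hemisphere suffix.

34.000° N, 146.000° E

Field Q=16, M=12: +16·20° lon, +12·10° lat → SW at lon 140°, lat 30°.
Square 2, 3: +2·2° lon, +3·1° lat → SW at lon 144°, lat 33°.
Cell spans 2° lon × 1° lat. NE corner is SW corner plus one full cell.
latitude 34.000° N, longitude 146.000° E.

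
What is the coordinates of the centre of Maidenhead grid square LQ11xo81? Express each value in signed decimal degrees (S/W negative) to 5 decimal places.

Field L=11, Q=16: +11·20° lon, +16·10° lat → SW at lon 40°, lat 70°.
Square 1, 1: +1·2° lon, +1·1° lat → SW at lon 42°, lat 71°.
Subsquare x=23, o=14: +23·0.0833333° lon, +14·0.0416667° lat → SW at lon 43.9167°, lat 71.5833°.
Extended square 8, 1: +8·0.00833333° lon, +1·0.00416667° lat → SW at lon 43.9833°, lat 71.5875°.
Cell spans 0.00833333° lon × 0.00416667° lat. Centre is SW corner plus half of each.
latitude 71.58958, longitude 43.98750.

71.58958, 43.98750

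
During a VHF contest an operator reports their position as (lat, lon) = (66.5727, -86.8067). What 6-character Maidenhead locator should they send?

Add 180° to longitude and 90° to latitude: 93.1933, 156.5727.
Field (20°×10°, letters A–R): 93.1933/20 → 4 → E, 156.5727/10 → 15 → P; chars EP.
Square (2°×1°, digits 0–9): 13.1933/2 → 6, 6.5727/1 → 6; chars 66.
Subsquare (5′×2.5′, letters a–x): 1.1933/0.0833333 → 14 → o, 0.5727/0.0416667 → 13 → n; chars on.

EP66on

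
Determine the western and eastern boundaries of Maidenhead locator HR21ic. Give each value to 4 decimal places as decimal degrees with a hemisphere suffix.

35.3333° W, 35.2500° W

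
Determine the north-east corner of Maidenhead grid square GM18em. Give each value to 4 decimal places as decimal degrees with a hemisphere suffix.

Field G=6, M=12: +6·20° lon, +12·10° lat → SW at lon -60°, lat 30°.
Square 1, 8: +1·2° lon, +8·1° lat → SW at lon -58°, lat 38°.
Subsquare e=4, m=12: +4·0.0833333° lon, +12·0.0416667° lat → SW at lon -57.6667°, lat 38.5°.
Cell spans 0.0833333° lon × 0.0416667° lat. NE corner is SW corner plus one full cell.
latitude 38.5417° N, longitude 57.5833° W.

38.5417° N, 57.5833° W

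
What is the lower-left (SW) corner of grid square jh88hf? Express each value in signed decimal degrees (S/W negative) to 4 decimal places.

-11.7917, 16.5833

Field J=9, H=7: +9·20° lon, +7·10° lat → SW at lon 0°, lat -20°.
Square 8, 8: +8·2° lon, +8·1° lat → SW at lon 16°, lat -12°.
Subsquare h=7, f=5: +7·0.0833333° lon, +5·0.0416667° lat → SW at lon 16.5833°, lat -11.7917°.
latitude -11.7917, longitude 16.5833.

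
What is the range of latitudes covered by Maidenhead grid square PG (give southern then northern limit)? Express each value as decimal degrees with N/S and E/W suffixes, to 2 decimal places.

30.00° S, 20.00° S

Field P=15, G=6: +15·20° lon, +6·10° lat → SW at lon 120°, lat -30°.
Cell spans 20° lon × 10° lat.
south 30.00° S, north 20.00° S.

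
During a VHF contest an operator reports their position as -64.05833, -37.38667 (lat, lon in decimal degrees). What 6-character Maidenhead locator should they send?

HC15hw

Offset from 180°W / 90°S: lon 142.6133°, lat 25.9417°.
Field: lon ⌊142.6133/20⌋ = 7 → H; lat ⌊25.9417/10⌋ = 2 → C.
Square: lon ⌊2.6133/2⌋ = 1; lat ⌊5.9417/1⌋ = 5.
Subsquare: lon ⌊0.6133/0.0833333⌋ = 7 → h; lat ⌊0.9417/0.0416667⌋ = 22 → w.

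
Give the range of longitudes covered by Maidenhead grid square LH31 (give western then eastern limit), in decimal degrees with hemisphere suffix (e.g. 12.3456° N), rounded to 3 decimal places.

Field L=11, H=7: +11·20° lon, +7·10° lat → SW at lon 40°, lat -20°.
Square 3, 1: +3·2° lon, +1·1° lat → SW at lon 46°, lat -19°.
Cell spans 2° lon × 1° lat.
west 46.000° E, east 48.000° E.

46.000° E, 48.000° E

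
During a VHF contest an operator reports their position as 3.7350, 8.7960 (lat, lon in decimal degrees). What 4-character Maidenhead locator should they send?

Offset from 180°W / 90°S: lon 188.80°, lat 93.73°.
Field: lon ⌊188.80/20⌋ = 9 → J; lat ⌊93.73/10⌋ = 9 → J.
Square: lon ⌊8.80/2⌋ = 4; lat ⌊3.73/1⌋ = 3.

JJ43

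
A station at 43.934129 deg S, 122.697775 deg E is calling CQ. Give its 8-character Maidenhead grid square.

PE16ib35

Add 180° to longitude and 90° to latitude: 302.69777, 46.06587.
Field: lon ⌊302.69777/20⌋ = 15 → P; lat ⌊46.06587/10⌋ = 4 → E.
Square: lon ⌊2.69777/2⌋ = 1; lat ⌊6.06587/1⌋ = 6.
Subsquare: lon ⌊0.69777/0.0833333⌋ = 8 → i; lat ⌊0.06587/0.0416667⌋ = 1 → b.
Extended square: lon ⌊0.03111/0.00833333⌋ = 3; lat ⌊0.02420/0.00416667⌋ = 5.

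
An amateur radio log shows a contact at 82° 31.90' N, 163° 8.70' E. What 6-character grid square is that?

RR12nm

Add 180° to longitude and 90° to latitude: 343.1450, 172.5317.
Field: 343.1450/20 → 17 → R, 172.5317/10 → 17 → R; chars RR.
Square: 3.1450/2 → 1, 2.5317/1 → 2; chars 12.
Subsquare: 1.1450/0.0833333 → 13 → n, 0.5317/0.0416667 → 12 → m; chars nm.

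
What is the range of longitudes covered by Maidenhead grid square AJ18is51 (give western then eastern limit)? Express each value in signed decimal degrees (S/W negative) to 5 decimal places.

-177.29167, -177.28333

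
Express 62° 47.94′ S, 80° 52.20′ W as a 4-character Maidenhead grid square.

Add 180° to longitude and 90° to latitude: 99.13, 27.20.
Field: lon ⌊99.13/20⌋ = 4 → E; lat ⌊27.20/10⌋ = 2 → C.
Square: lon ⌊19.13/2⌋ = 9; lat ⌊7.20/1⌋ = 7.

EC97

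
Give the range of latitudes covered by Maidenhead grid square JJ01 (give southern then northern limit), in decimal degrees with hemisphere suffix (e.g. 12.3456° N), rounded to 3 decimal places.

1.000° N, 2.000° N

Field J=9, J=9: +9·20° lon, +9·10° lat → SW at lon 0°, lat 0°.
Square 0, 1: +0·2° lon, +1·1° lat → SW at lon 0°, lat 1°.
Cell spans 2° lon × 1° lat.
south 1.000° N, north 2.000° N.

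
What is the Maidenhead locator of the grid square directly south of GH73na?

GH72nx

Latitude subsquare a = 0; −1 → -1, wraps to 23 = x, carry into square.
Latitude square 3; −1 → 2.
The longitude characters are unchanged.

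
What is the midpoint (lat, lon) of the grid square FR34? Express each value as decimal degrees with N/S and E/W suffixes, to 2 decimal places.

Field F=5, R=17: +5·20° lon, +17·10° lat → SW at lon -80°, lat 80°.
Square 3, 4: +3·2° lon, +4·1° lat → SW at lon -74°, lat 84°.
Cell spans 2° lon × 1° lat. Centre is SW corner plus half of each.
latitude 84.50° N, longitude 73.00° W.

84.50° N, 73.00° W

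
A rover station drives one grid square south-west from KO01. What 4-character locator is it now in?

Longitude square 0; −1 → -1, wraps to 9, carry into field.
Longitude field K = 10; −1 → 9 = J.
Latitude square 1; −1 → 0.

JO90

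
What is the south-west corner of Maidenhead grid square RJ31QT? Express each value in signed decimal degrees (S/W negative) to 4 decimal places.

1.7917, 167.3333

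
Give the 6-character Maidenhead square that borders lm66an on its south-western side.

LM56xm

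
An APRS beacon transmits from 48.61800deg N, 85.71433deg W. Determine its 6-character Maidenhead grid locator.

Offset from 180°W / 90°S: lon 94.2857°, lat 138.6180°.
Field (20°×10°, letters A–R): 94.2857/20 → 4 → E, 138.6180/10 → 13 → N; chars EN.
Square (2°×1°, digits 0–9): 14.2857/2 → 7, 8.6180/1 → 8; chars 78.
Subsquare (5′×2.5′, letters a–x): 0.2857/0.0833333 → 3 → d, 0.6180/0.0416667 → 14 → o; chars do.

EN78do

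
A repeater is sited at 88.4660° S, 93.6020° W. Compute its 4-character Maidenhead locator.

Add 180° to longitude and 90° to latitude: 86.40, 1.53.
Field (20°×10°, letters A–R): 86.40/20 → 4 → E, 1.53/10 → 0 → A; chars EA.
Square (2°×1°, digits 0–9): 6.40/2 → 3, 1.53/1 → 1; chars 31.

EA31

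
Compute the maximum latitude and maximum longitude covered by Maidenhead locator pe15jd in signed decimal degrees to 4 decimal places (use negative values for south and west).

-44.8333, 122.8333

Field P=15, E=4: +15·20° lon, +4·10° lat → SW at lon 120°, lat -50°.
Square 1, 5: +1·2° lon, +5·1° lat → SW at lon 122°, lat -45°.
Subsquare j=9, d=3: +9·0.0833333° lon, +3·0.0416667° lat → SW at lon 122.75°, lat -44.875°.
Cell spans 0.0833333° lon × 0.0416667° lat. NE corner is SW corner plus one full cell.
latitude -44.8333, longitude 122.8333.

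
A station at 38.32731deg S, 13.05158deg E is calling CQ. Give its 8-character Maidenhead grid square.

JF61mq61

Shift to the Maidenhead origin (180°W, 90°S): lon 193.05158, lat 51.67269.
Field: lon ⌊193.05158/20⌋ = 9 → J; lat ⌊51.67269/10⌋ = 5 → F.
Square: lon ⌊13.05158/2⌋ = 6; lat ⌊1.67269/1⌋ = 1.
Subsquare: lon ⌊1.05158/0.0833333⌋ = 12 → m; lat ⌊0.67269/0.0416667⌋ = 16 → q.
Extended square: lon ⌊0.05158/0.00833333⌋ = 6; lat ⌊0.00602/0.00416667⌋ = 1.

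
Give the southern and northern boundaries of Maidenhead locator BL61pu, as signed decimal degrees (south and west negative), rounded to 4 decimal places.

21.8333, 21.8750

Field B=1, L=11: +1·20° lon, +11·10° lat → SW at lon -160°, lat 20°.
Square 6, 1: +6·2° lon, +1·1° lat → SW at lon -148°, lat 21°.
Subsquare p=15, u=20: +15·0.0833333° lon, +20·0.0416667° lat → SW at lon -146.75°, lat 21.8333°.
Cell spans 0.0833333° lon × 0.0416667° lat.
south 21.8333, north 21.8750.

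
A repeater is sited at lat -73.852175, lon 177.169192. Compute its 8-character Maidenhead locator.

Shift to the Maidenhead origin (180°W, 90°S): lon 357.16919, lat 16.14782.
Field: lon ⌊357.16919/20⌋ = 17 → R; lat ⌊16.14782/10⌋ = 1 → B.
Square: lon ⌊17.16919/2⌋ = 8; lat ⌊6.14782/1⌋ = 6.
Subsquare: lon ⌊1.16919/0.0833333⌋ = 14 → o; lat ⌊0.14782/0.0416667⌋ = 3 → d.
Extended square: lon ⌊0.00253/0.00833333⌋ = 0; lat ⌊0.02282/0.00416667⌋ = 5.

RB86od05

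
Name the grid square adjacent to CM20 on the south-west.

Longitude square 2; −1 → 1.
Latitude square 0; −1 → -1, wraps to 9, carry into field.
Latitude field M = 12; −1 → 11 = L.

CL19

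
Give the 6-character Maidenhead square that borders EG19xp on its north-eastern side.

EG29aq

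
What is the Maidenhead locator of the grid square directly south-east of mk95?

Longitude square 9; +1 → 10, wraps to 0, carry into field.
Longitude field M = 12; +1 → 13 = N.
Latitude square 5; −1 → 4.

NK04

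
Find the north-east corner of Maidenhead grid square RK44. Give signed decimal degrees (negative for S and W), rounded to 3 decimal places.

15.000, 170.000

Field R=17, K=10: +17·20° lon, +10·10° lat → SW at lon 160°, lat 10°.
Square 4, 4: +4·2° lon, +4·1° lat → SW at lon 168°, lat 14°.
Cell spans 2° lon × 1° lat. NE corner is SW corner plus one full cell.
latitude 15.000, longitude 170.000.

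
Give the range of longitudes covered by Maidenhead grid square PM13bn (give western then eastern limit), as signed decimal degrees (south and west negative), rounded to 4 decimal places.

122.0833, 122.1667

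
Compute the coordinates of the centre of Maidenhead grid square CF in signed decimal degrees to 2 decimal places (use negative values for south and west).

Field C=2, F=5: +2·20° lon, +5·10° lat → SW at lon -140°, lat -40°.
Cell spans 20° lon × 10° lat. Centre is SW corner plus half of each.
latitude -35.00, longitude -130.00.

-35.00, -130.00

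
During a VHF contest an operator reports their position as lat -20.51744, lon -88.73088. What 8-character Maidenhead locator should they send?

EG59pl25

Add 180° to longitude and 90° to latitude: 91.26912, 69.48256.
Field: 91.26912/20 → 4 → E, 69.48256/10 → 6 → G; chars EG.
Square: 11.26912/2 → 5, 9.48256/1 → 9; chars 59.
Subsquare: 1.26912/0.0833333 → 15 → p, 0.48256/0.0416667 → 11 → l; chars pl.
Extended square: 0.01912/0.00833333 → 2, 0.02423/0.00416667 → 5; chars 25.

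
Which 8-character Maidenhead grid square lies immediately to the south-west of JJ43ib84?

Longitude extended square 8; −1 → 7.
Latitude extended square 4; −1 → 3.

JJ43ib73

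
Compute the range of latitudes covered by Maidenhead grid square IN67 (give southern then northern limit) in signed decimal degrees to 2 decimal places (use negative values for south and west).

47.00, 48.00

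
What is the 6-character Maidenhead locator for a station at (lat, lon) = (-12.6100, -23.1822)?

HH87jj

Shift to the Maidenhead origin (180°W, 90°S): lon 156.8178, lat 77.3900.
Field (20°×10°, letters A–R): 156.8178/20 → 7 → H, 77.3900/10 → 7 → H; chars HH.
Square (2°×1°, digits 0–9): 16.8178/2 → 8, 7.3900/1 → 7; chars 87.
Subsquare (5′×2.5′, letters a–x): 0.8178/0.0833333 → 9 → j, 0.3900/0.0416667 → 9 → j; chars jj.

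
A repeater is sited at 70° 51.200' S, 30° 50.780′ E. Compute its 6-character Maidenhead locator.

Add 180° to longitude and 90° to latitude: 210.8463, 19.1467.
Field (20°×10°, letters A–R): lon ⌊210.8463/20⌋ = 10 → K; lat ⌊19.1467/10⌋ = 1 → B.
Square (2°×1°, digits 0–9): lon ⌊10.8463/2⌋ = 5; lat ⌊9.1467/1⌋ = 9.
Subsquare (5′×2.5′, letters a–x): lon ⌊0.8463/0.0833333⌋ = 10 → k; lat ⌊0.1467/0.0416667⌋ = 3 → d.

KB59kd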